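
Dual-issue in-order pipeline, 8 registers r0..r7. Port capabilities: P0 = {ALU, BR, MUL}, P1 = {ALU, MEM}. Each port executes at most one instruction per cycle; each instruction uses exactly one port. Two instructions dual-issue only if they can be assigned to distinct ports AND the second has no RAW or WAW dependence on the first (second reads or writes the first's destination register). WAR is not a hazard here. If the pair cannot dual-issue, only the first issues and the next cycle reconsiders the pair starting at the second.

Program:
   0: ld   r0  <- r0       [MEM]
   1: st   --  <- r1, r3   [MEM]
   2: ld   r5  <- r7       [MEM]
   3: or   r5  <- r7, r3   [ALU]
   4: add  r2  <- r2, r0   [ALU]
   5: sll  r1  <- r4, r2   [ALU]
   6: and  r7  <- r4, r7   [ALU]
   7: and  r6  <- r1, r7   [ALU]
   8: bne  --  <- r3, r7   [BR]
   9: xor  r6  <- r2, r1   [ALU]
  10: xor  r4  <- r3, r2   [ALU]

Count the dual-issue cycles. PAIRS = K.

t=0 i0:ld.MEM ; no-port MEM/MEM
t=1 i1:st.MEM ; no-port MEM/MEM
t=2 i2:ld.MEM ; WAW r5
t=3 i3&i4:or.ALU+add.ALU ; pair
t=4 i5&i6:sll.ALU+and.ALU ; pair
t=5 i7&i8:and.ALU+bne.BR ; pair
t=6 i9&i10:xor.ALU+xor.ALU ; pair

PAIRS = 4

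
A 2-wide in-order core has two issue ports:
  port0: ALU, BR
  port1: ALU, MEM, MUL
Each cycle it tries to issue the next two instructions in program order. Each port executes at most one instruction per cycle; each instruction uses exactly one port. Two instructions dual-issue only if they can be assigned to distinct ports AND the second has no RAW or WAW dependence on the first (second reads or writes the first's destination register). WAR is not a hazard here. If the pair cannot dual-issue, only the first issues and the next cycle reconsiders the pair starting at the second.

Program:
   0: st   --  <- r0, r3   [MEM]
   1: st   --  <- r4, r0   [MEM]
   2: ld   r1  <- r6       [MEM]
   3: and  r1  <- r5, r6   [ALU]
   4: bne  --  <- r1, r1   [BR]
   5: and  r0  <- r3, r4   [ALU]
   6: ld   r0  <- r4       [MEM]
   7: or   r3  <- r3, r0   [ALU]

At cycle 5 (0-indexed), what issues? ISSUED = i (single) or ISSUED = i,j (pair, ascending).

ISSUED = 6

[0] i0  st.MEM  -- no-port MEM/MEM
[1] i1  st.MEM  -- no-port MEM/MEM
[2] i2  ld.MEM  -- WAW r1
[3] i3  and.ALU  -- RAW r1
[4] i4/i5  bne.BR and.ALU  -- dual
[5] i6  ld.MEM  -- RAW r0
[6] i7  or.ALU  -- tail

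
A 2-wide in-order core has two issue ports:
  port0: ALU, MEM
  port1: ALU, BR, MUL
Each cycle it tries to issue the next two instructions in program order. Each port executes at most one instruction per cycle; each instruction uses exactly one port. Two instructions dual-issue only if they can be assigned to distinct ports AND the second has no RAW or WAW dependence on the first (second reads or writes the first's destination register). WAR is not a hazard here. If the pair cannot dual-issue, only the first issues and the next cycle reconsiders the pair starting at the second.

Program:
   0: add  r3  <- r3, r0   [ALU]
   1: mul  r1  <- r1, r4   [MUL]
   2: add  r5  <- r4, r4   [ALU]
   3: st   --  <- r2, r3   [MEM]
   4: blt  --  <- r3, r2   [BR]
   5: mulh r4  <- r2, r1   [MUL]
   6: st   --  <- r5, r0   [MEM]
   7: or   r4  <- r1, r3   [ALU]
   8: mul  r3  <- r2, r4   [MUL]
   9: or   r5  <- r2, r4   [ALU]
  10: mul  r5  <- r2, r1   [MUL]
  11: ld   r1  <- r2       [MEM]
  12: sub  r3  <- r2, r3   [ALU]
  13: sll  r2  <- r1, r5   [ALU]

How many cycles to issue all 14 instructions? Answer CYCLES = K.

CYCLES = 8

#0 head=0: add.ALU;mul.MUL i0/i1 pair
#1 head=2: add.ALU;st.MEM i2/i3 pair
#2 head=4: blt.BR i4 no-port BR/MUL
#3 head=5: mulh.MUL;st.MEM i5/i6 pair
#4 head=7: or.ALU i7 RAW r4
#5 head=8: mul.MUL;or.ALU i8/i9 pair
#6 head=10: mul.MUL;ld.MEM i10/i11 pair
#7 head=12: sub.ALU;sll.ALU i12/i13 pair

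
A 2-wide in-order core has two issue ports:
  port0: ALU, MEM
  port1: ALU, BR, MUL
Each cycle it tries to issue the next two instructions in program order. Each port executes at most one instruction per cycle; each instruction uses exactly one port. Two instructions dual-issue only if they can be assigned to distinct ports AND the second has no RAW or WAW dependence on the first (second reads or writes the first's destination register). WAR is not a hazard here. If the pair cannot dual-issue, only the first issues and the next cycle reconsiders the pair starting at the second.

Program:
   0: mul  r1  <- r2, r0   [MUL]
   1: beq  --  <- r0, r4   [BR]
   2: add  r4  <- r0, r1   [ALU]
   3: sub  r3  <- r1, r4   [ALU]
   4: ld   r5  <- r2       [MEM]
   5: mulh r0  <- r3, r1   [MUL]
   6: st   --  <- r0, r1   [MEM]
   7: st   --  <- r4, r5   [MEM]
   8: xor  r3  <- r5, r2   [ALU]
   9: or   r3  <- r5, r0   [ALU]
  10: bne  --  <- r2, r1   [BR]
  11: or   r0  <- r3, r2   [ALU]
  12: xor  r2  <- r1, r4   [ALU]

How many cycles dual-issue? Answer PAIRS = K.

c0: i0 mul  no-port MUL/BR
c1: i1&i2 beq add  2-wide
c2: i3&i4 sub ld  2-wide
c3: i5 mulh  RAW r0
c4: i6 st  no-port MEM/MEM
c5: i7&i8 st xor  2-wide
c6: i9&i10 or bne  2-wide
c7: i11&i12 or xor  2-wide

PAIRS = 5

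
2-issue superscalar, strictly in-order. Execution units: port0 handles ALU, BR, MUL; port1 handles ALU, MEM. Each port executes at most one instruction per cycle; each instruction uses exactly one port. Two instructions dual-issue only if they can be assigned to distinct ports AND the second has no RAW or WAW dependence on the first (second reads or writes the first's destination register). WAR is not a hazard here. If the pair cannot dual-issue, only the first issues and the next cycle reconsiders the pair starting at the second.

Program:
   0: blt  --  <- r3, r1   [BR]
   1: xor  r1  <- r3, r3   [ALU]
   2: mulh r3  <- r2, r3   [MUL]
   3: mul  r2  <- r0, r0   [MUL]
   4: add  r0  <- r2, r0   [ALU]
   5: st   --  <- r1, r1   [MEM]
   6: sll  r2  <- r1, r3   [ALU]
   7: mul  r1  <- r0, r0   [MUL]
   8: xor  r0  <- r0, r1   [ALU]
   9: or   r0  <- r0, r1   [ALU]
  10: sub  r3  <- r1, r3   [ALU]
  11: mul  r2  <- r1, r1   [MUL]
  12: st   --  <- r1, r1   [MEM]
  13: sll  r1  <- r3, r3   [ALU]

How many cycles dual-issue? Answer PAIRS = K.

PAIRS = 5

t=0 i0&i1:blt;xor ; dual
t=1 i2:mulh ; no-port MUL/MUL
t=2 i3:mul ; RAW r2
t=3 i4&i5:add;st ; dual
t=4 i6&i7:sll;mul ; dual
t=5 i8:xor ; RAW+WAW r0
t=6 i9&i10:or;sub ; dual
t=7 i11&i12:mul;st ; dual
t=8 i13:sll ; tail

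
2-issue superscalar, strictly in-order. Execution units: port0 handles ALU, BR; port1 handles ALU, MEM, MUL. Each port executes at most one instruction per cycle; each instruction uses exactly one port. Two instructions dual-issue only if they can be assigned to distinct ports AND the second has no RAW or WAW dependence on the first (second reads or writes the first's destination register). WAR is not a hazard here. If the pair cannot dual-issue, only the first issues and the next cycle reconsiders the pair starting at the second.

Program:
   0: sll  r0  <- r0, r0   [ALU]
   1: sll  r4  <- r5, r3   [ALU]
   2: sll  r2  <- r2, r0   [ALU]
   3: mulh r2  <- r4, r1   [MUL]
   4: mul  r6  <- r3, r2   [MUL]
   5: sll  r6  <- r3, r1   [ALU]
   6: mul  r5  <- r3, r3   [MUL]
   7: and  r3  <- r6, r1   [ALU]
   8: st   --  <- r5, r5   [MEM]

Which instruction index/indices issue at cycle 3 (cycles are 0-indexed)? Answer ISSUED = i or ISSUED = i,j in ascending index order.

  cy0 -> i0,i1 (sll;sll) dual
  cy1 -> i2 (sll) WAW r2
  cy2 -> i3 (mulh) no-port MUL/MUL
  cy3 -> i4 (mul) WAW r6
  cy4 -> i5,i6 (sll;mul) dual
  cy5 -> i7,i8 (and;st) dual

ISSUED = 4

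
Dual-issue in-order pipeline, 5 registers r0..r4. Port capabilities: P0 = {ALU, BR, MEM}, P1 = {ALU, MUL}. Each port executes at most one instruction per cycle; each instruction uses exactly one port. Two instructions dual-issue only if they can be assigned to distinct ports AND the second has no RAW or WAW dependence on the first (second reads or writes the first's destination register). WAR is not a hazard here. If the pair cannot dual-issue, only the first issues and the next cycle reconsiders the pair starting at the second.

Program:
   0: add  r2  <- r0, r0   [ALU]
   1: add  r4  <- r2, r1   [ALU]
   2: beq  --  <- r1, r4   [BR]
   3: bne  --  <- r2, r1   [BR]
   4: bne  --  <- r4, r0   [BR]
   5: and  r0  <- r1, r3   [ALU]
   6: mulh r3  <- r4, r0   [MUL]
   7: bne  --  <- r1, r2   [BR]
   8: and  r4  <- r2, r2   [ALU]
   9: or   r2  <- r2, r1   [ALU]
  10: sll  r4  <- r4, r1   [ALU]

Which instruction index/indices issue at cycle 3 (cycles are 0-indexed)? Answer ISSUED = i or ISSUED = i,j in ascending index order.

ISSUED = 3

t=0 i0:add ; RAW r2
t=1 i1:add ; RAW r4
t=2 i2:beq ; no-port BR/BR
t=3 i3:bne ; no-port BR/BR
t=4 i4/i5:bne/and ; 2-wide
t=5 i6/i7:mulh/bne ; 2-wide
t=6 i8/i9:and/or ; 2-wide
t=7 i10:sll ; tail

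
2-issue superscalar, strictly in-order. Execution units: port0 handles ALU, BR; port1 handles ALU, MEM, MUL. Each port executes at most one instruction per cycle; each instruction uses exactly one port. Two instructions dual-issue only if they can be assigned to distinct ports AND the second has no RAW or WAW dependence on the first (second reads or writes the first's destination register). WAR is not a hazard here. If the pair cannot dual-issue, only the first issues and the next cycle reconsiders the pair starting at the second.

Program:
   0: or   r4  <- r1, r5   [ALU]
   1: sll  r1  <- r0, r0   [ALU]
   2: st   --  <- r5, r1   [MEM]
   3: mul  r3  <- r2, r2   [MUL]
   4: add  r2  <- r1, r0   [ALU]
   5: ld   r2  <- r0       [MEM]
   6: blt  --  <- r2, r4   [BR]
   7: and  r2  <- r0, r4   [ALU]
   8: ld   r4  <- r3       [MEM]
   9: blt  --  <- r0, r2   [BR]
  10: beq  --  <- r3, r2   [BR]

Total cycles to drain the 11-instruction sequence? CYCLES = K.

0. or.ALU;sll.ALU @i0&i1  | pair
1. st.MEM @i2  | no-port MEM/MUL
2. mul.MUL;add.ALU @i3&i4  | pair
3. ld.MEM @i5  | RAW r2
4. blt.BR;and.ALU @i6&i7  | pair
5. ld.MEM;blt.BR @i8&i9  | pair
6. beq.BR @i10  | tail

CYCLES = 7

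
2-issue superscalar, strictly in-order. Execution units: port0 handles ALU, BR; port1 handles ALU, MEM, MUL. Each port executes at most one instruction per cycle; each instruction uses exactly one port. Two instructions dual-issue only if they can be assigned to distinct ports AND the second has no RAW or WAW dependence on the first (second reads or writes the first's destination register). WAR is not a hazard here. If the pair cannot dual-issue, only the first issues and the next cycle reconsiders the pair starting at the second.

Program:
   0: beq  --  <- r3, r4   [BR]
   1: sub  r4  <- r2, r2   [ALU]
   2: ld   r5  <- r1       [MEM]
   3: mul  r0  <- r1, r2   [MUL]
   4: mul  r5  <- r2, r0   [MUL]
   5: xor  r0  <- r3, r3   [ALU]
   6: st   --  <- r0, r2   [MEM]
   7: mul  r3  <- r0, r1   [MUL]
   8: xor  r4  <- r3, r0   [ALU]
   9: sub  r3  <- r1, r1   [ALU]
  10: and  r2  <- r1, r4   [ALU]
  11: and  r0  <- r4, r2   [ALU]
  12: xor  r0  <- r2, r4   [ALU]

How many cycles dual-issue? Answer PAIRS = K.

0. beq.BR sub.ALU @i0/i1  | pair
1. ld.MEM @i2  | no-port MEM/MUL
2. mul.MUL @i3  | no-port MUL/MUL
3. mul.MUL xor.ALU @i4/i5  | pair
4. st.MEM @i6  | no-port MEM/MUL
5. mul.MUL @i7  | RAW r3
6. xor.ALU sub.ALU @i8/i9  | pair
7. and.ALU @i10  | RAW r2
8. and.ALU @i11  | WAW r0
9. xor.ALU @i12  | tail

PAIRS = 3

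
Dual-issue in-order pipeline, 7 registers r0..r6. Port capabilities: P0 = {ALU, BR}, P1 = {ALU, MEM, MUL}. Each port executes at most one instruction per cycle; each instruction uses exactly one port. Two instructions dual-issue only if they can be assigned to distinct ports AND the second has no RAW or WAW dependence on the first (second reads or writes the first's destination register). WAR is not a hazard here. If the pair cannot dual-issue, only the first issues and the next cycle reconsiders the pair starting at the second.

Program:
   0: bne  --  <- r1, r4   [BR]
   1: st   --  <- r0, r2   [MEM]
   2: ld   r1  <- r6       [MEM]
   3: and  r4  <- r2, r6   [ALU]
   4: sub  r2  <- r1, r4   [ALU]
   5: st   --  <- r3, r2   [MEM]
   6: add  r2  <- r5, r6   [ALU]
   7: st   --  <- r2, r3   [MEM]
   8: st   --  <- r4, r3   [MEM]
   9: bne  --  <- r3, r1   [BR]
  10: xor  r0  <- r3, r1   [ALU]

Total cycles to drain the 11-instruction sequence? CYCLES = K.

0. bne.BR/st.MEM @i0/i1  | pair
1. ld.MEM/and.ALU @i2/i3  | pair
2. sub.ALU @i4  | RAW r2
3. st.MEM/add.ALU @i5/i6  | pair
4. st.MEM @i7  | no-port MEM/MEM
5. st.MEM/bne.BR @i8/i9  | pair
6. xor.ALU @i10  | tail

CYCLES = 7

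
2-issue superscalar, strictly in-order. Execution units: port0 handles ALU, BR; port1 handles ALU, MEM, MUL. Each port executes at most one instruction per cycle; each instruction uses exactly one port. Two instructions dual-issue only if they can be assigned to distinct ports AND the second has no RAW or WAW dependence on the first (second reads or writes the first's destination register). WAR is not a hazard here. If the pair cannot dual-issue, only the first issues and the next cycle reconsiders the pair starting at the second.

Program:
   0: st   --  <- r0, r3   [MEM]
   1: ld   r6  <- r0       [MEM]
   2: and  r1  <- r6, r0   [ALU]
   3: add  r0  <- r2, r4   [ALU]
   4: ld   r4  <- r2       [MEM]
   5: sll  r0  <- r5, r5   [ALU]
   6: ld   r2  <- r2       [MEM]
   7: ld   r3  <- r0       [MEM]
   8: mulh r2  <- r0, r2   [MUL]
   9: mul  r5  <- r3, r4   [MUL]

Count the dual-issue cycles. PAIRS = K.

t=0 i0:st ; no-port MEM/MEM
t=1 i1:ld ; RAW r6
t=2 i2,i3:and+add ; dual
t=3 i4,i5:ld+sll ; dual
t=4 i6:ld ; no-port MEM/MEM
t=5 i7:ld ; no-port MEM/MUL
t=6 i8:mulh ; no-port MUL/MUL
t=7 i9:mul ; tail

PAIRS = 2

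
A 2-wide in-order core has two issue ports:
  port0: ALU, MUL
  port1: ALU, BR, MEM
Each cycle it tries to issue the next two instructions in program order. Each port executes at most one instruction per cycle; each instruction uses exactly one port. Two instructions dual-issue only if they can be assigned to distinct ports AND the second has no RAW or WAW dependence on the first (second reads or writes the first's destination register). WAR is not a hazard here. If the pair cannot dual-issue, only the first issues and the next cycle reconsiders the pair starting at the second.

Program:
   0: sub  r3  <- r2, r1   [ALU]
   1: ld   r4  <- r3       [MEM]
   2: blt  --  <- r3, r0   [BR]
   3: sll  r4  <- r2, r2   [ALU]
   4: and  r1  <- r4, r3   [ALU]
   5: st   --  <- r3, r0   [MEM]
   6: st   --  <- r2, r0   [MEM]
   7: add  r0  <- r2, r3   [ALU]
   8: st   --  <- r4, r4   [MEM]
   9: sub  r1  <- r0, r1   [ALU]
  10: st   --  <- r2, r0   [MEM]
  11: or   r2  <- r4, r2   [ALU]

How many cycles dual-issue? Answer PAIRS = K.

0. sub.ALU @i0  | RAW r3
1. ld.MEM @i1  | no-port MEM/BR
2. blt.BR+sll.ALU @i2&i3  | dual
3. and.ALU+st.MEM @i4&i5  | dual
4. st.MEM+add.ALU @i6&i7  | dual
5. st.MEM+sub.ALU @i8&i9  | dual
6. st.MEM+or.ALU @i10&i11  | dual

PAIRS = 5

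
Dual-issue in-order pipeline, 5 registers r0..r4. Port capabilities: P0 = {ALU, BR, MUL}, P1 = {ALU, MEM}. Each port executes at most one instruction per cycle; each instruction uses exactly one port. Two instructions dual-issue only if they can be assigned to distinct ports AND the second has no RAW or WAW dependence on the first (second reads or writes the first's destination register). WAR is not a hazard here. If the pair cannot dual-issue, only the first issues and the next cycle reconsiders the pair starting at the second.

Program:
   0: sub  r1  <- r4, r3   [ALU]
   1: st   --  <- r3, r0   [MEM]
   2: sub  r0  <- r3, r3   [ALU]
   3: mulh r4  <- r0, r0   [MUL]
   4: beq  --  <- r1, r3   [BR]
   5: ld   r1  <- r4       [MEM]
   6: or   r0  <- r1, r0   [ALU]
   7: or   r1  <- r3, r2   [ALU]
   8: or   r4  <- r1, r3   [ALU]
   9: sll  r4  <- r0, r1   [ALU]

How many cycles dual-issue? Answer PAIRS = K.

0. sub st @i0&i1  | 2-wide
1. sub @i2  | RAW r0
2. mulh @i3  | no-port MUL/BR
3. beq ld @i4&i5  | 2-wide
4. or or @i6&i7  | 2-wide
5. or @i8  | WAW r4
6. sll @i9  | tail

PAIRS = 3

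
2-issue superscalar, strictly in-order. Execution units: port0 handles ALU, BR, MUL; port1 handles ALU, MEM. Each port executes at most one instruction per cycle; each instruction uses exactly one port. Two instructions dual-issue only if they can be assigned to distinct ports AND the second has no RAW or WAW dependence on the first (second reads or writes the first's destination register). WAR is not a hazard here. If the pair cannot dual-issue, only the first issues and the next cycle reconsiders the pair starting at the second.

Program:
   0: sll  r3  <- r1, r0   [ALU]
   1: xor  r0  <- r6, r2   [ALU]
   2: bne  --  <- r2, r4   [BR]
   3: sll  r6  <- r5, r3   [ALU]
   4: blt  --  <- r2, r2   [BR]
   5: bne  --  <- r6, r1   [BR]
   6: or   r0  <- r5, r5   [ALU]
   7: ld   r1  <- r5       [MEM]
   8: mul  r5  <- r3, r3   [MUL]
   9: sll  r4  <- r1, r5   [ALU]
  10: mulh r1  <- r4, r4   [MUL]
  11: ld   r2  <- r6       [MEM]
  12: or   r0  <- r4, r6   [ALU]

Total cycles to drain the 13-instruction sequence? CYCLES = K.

[0] i0,i1  sll xor  -- 2-wide
[1] i2,i3  bne sll  -- 2-wide
[2] i4  blt  -- no-port BR/BR
[3] i5,i6  bne or  -- 2-wide
[4] i7,i8  ld mul  -- 2-wide
[5] i9  sll  -- RAW r4
[6] i10,i11  mulh ld  -- 2-wide
[7] i12  or  -- tail

CYCLES = 8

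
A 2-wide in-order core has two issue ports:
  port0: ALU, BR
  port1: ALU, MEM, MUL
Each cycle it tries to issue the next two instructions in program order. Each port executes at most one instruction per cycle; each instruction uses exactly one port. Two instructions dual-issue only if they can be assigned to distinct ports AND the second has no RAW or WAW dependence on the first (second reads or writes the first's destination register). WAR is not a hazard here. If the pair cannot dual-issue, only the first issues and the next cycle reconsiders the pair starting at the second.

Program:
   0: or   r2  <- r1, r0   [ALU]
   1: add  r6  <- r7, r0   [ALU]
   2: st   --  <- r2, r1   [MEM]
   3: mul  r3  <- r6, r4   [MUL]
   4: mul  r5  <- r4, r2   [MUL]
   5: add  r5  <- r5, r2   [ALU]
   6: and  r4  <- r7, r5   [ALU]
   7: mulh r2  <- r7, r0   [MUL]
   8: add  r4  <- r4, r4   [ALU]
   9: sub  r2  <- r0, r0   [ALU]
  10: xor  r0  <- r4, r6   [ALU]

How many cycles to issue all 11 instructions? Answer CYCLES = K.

CYCLES = 8

0. or.ALU add.ALU @i0,i1  | 2-wide
1. st.MEM @i2  | no-port MEM/MUL
2. mul.MUL @i3  | no-port MUL/MUL
3. mul.MUL @i4  | RAW+WAW r5
4. add.ALU @i5  | RAW r5
5. and.ALU mulh.MUL @i6,i7  | 2-wide
6. add.ALU sub.ALU @i8,i9  | 2-wide
7. xor.ALU @i10  | tail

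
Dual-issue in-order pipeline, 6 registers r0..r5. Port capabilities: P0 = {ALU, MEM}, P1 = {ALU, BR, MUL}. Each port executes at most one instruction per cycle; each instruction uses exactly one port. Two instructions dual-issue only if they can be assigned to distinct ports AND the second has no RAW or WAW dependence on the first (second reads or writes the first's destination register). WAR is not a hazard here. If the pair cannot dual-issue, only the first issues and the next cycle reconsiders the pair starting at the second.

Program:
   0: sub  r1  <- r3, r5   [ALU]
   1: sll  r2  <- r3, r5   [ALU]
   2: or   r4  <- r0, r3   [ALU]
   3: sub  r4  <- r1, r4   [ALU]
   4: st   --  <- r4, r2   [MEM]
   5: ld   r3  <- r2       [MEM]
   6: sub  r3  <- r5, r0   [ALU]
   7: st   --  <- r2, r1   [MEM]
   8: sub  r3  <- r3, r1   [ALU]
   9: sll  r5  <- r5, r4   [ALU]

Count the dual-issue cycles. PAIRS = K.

0. sub sll @i0/i1  | 2-wide
1. or @i2  | RAW+WAW r4
2. sub @i3  | RAW r4
3. st @i4  | no-port MEM/MEM
4. ld @i5  | WAW r3
5. sub st @i6/i7  | 2-wide
6. sub sll @i8/i9  | 2-wide

PAIRS = 3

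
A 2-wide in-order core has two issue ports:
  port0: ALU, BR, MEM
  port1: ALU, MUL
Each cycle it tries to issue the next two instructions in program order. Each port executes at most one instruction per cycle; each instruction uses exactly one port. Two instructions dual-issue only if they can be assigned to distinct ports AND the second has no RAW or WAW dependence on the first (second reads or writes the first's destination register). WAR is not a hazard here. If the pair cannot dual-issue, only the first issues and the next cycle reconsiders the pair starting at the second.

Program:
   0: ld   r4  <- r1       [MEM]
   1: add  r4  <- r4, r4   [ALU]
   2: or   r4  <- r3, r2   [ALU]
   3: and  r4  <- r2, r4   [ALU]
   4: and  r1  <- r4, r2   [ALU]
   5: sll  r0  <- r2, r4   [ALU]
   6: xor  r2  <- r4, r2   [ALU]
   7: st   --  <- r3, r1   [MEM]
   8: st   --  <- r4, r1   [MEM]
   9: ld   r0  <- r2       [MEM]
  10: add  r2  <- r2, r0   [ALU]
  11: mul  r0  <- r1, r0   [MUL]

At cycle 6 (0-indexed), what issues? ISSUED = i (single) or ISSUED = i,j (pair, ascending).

ISSUED = 8

  cy0 -> i0 (ld.MEM) RAW+WAW r4
  cy1 -> i1 (add.ALU) WAW r4
  cy2 -> i2 (or.ALU) RAW+WAW r4
  cy3 -> i3 (and.ALU) RAW r4
  cy4 -> i4,i5 (and.ALU sll.ALU) pair
  cy5 -> i6,i7 (xor.ALU st.MEM) pair
  cy6 -> i8 (st.MEM) no-port MEM/MEM
  cy7 -> i9 (ld.MEM) RAW r0
  cy8 -> i10,i11 (add.ALU mul.MUL) pair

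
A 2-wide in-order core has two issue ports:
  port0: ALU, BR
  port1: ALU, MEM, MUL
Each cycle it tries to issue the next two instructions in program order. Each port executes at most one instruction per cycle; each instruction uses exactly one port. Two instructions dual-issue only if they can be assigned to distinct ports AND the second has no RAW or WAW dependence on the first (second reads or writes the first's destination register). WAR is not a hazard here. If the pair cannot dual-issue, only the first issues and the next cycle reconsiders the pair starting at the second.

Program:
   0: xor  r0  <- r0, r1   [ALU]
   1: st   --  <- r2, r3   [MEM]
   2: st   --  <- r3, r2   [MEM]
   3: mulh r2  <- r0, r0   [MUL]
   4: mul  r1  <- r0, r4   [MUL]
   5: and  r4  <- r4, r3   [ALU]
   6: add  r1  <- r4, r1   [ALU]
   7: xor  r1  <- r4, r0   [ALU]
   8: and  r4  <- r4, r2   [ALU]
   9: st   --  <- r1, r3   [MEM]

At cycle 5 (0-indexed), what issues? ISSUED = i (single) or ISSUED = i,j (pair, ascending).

ISSUED = 7,8

[0] i0+i1  xor/st  -- 2-wide
[1] i2  st  -- no-port MEM/MUL
[2] i3  mulh  -- no-port MUL/MUL
[3] i4+i5  mul/and  -- 2-wide
[4] i6  add  -- WAW r1
[5] i7+i8  xor/and  -- 2-wide
[6] i9  st  -- tail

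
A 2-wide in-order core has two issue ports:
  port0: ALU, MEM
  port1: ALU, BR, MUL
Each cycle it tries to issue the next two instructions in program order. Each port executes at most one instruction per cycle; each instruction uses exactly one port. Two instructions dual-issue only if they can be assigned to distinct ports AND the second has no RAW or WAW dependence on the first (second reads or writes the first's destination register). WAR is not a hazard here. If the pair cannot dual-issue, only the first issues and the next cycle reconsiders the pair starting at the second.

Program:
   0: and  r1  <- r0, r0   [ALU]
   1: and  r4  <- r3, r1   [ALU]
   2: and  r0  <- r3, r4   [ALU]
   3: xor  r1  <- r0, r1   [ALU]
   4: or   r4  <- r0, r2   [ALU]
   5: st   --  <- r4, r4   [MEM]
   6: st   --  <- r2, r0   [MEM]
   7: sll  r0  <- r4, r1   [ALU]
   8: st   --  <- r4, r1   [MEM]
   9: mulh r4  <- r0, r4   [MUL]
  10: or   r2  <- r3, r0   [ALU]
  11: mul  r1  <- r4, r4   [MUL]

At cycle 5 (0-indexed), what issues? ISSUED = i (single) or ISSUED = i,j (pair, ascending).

[0] i0  and.ALU  -- RAW r1
[1] i1  and.ALU  -- RAW r4
[2] i2  and.ALU  -- RAW r0
[3] i3/i4  xor.ALU;or.ALU  -- pair
[4] i5  st.MEM  -- no-port MEM/MEM
[5] i6/i7  st.MEM;sll.ALU  -- pair
[6] i8/i9  st.MEM;mulh.MUL  -- pair
[7] i10/i11  or.ALU;mul.MUL  -- pair

ISSUED = 6,7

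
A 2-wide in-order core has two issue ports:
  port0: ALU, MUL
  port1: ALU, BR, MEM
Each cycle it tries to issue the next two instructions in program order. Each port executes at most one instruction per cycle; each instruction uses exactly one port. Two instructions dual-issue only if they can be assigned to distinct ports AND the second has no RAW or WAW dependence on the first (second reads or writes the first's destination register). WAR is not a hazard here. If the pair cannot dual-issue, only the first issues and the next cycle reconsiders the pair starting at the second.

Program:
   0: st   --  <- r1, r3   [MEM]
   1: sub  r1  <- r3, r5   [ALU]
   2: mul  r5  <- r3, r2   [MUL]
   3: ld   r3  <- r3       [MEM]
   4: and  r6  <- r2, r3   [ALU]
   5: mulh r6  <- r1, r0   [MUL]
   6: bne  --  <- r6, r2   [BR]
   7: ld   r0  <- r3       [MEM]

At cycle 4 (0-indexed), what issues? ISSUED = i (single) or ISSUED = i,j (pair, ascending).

ISSUED = 6

t=0 i0/i1:st.MEM sub.ALU ; dual
t=1 i2/i3:mul.MUL ld.MEM ; dual
t=2 i4:and.ALU ; WAW r6
t=3 i5:mulh.MUL ; RAW r6
t=4 i6:bne.BR ; no-port BR/MEM
t=5 i7:ld.MEM ; tail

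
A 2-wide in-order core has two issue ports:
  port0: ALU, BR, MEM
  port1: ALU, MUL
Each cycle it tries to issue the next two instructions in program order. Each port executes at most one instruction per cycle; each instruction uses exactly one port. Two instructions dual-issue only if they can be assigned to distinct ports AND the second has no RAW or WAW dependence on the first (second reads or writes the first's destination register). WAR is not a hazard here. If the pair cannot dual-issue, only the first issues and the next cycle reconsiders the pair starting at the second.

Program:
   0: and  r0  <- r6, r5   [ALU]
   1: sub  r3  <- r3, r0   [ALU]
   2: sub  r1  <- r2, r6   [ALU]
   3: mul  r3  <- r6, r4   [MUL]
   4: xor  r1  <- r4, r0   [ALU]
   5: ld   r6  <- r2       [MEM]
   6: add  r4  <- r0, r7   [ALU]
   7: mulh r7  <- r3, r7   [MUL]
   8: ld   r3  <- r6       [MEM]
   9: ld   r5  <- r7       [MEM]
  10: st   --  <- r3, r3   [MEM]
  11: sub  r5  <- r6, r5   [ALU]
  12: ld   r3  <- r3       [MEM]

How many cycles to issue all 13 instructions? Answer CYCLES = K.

#0 head=0: and.ALU i0 RAW r0
#1 head=1: sub.ALU+sub.ALU i1/i2 pair
#2 head=3: mul.MUL+xor.ALU i3/i4 pair
#3 head=5: ld.MEM+add.ALU i5/i6 pair
#4 head=7: mulh.MUL+ld.MEM i7/i8 pair
#5 head=9: ld.MEM i9 no-port MEM/MEM
#6 head=10: st.MEM+sub.ALU i10/i11 pair
#7 head=12: ld.MEM i12 tail

CYCLES = 8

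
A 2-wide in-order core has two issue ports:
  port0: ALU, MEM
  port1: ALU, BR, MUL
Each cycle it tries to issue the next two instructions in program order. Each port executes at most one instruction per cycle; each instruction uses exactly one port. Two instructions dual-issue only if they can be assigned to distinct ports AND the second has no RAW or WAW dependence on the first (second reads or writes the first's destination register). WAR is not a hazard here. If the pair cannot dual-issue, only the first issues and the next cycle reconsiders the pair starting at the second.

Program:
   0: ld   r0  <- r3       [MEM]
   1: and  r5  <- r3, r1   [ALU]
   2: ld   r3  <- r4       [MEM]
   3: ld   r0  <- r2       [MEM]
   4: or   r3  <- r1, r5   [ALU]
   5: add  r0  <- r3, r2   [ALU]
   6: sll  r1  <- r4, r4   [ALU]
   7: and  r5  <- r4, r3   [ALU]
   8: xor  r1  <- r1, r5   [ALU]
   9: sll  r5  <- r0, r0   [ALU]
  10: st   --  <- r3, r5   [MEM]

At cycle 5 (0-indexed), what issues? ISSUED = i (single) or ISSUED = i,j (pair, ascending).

ISSUED = 8,9

[0] i0/i1  ld+and  -- dual
[1] i2  ld  -- no-port MEM/MEM
[2] i3/i4  ld+or  -- dual
[3] i5/i6  add+sll  -- dual
[4] i7  and  -- RAW r5
[5] i8/i9  xor+sll  -- dual
[6] i10  st  -- tail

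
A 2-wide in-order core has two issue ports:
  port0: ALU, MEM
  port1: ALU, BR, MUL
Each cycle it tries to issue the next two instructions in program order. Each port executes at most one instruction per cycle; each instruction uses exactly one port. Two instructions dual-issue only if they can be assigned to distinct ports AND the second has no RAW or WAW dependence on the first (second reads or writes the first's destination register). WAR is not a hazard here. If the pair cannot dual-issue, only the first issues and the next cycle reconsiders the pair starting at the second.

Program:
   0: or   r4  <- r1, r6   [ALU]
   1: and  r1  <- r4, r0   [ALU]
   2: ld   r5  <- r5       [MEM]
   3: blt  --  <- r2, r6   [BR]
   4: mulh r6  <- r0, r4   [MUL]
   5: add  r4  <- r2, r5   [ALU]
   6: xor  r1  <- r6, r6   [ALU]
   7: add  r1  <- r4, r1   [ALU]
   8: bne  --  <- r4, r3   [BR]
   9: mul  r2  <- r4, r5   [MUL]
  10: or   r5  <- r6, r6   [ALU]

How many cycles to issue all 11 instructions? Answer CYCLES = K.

CYCLES = 7

t=0 i0:or.ALU ; RAW r4
t=1 i1/i2:and.ALU ld.MEM ; 2-wide
t=2 i3:blt.BR ; no-port BR/MUL
t=3 i4/i5:mulh.MUL add.ALU ; 2-wide
t=4 i6:xor.ALU ; RAW+WAW r1
t=5 i7/i8:add.ALU bne.BR ; 2-wide
t=6 i9/i10:mul.MUL or.ALU ; 2-wide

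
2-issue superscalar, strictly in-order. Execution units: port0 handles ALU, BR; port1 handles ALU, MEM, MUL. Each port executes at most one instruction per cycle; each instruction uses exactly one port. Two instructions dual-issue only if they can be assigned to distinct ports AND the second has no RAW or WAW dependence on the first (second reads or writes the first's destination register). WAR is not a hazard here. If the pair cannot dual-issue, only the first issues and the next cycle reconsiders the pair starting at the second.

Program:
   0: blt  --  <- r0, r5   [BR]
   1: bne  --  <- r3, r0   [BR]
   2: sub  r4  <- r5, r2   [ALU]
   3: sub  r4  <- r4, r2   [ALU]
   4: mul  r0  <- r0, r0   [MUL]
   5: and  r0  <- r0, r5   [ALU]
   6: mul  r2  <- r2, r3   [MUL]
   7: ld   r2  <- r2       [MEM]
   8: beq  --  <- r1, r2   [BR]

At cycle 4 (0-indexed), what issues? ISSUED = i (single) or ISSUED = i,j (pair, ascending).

0. blt @i0  | no-port BR/BR
1. bne sub @i1,i2  | 2-wide
2. sub mul @i3,i4  | 2-wide
3. and mul @i5,i6  | 2-wide
4. ld @i7  | RAW r2
5. beq @i8  | tail

ISSUED = 7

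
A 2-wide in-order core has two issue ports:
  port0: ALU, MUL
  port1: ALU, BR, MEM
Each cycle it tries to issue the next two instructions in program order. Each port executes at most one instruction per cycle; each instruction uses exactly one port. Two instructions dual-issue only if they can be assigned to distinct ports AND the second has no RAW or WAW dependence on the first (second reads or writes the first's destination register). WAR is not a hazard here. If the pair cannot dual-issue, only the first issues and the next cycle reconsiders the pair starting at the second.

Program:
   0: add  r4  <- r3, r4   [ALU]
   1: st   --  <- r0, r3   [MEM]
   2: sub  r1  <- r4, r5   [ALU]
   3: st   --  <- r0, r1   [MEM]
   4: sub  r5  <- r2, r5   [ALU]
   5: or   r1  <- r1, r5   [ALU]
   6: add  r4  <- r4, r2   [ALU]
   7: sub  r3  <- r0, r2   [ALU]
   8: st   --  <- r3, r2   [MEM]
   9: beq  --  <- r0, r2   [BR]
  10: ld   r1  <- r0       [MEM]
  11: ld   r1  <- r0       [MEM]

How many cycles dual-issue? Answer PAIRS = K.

PAIRS = 3

c0: i0/i1 add/st  pair
c1: i2 sub  RAW r1
c2: i3/i4 st/sub  pair
c3: i5/i6 or/add  pair
c4: i7 sub  RAW r3
c5: i8 st  no-port MEM/BR
c6: i9 beq  no-port BR/MEM
c7: i10 ld  no-port MEM/MEM
c8: i11 ld  tail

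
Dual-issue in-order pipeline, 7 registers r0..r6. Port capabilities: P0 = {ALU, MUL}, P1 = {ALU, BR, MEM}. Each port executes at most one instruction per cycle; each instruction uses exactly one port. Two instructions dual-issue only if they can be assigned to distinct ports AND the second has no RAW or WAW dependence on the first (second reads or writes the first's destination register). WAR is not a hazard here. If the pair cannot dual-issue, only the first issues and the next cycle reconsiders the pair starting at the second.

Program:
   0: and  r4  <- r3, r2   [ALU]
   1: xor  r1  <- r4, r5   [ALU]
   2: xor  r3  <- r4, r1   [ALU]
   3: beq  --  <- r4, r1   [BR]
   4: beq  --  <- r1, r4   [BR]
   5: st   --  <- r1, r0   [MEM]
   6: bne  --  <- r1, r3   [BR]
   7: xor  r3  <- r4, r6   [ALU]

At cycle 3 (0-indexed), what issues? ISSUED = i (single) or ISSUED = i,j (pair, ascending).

c0: i0 and.ALU  RAW r4
c1: i1 xor.ALU  RAW r1
c2: i2&i3 xor.ALU beq.BR  dual
c3: i4 beq.BR  no-port BR/MEM
c4: i5 st.MEM  no-port MEM/BR
c5: i6&i7 bne.BR xor.ALU  dual

ISSUED = 4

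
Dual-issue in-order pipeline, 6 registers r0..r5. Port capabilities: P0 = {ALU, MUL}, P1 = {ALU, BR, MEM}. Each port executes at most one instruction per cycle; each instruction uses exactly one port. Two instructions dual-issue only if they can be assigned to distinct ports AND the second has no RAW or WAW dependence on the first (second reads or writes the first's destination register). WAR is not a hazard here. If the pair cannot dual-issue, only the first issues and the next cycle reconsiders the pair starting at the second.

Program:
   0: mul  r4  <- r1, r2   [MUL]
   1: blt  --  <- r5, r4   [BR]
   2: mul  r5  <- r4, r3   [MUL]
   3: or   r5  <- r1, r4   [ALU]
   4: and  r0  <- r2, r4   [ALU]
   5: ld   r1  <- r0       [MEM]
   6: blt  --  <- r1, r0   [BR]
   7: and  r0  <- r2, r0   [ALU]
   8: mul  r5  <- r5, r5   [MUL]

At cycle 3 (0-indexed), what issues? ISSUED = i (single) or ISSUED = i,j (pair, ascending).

ISSUED = 5

0. mul.MUL @i0  | RAW r4
1. blt.BR+mul.MUL @i1+i2  | pair
2. or.ALU+and.ALU @i3+i4  | pair
3. ld.MEM @i5  | no-port MEM/BR
4. blt.BR+and.ALU @i6+i7  | pair
5. mul.MUL @i8  | tail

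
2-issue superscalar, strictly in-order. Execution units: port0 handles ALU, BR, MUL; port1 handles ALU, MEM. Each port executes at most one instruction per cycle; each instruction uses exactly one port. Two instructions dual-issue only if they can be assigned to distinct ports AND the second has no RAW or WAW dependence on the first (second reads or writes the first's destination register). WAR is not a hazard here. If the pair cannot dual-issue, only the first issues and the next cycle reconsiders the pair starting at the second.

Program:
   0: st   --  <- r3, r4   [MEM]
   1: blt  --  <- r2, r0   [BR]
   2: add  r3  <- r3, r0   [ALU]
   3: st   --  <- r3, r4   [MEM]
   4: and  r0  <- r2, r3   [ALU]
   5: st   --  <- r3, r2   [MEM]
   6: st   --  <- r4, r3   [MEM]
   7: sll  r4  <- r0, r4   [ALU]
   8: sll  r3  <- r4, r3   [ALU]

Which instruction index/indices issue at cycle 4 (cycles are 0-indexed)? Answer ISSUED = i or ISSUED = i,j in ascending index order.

ISSUED = 6,7

c0: i0/i1 st/blt  dual
c1: i2 add  RAW r3
c2: i3/i4 st/and  dual
c3: i5 st  no-port MEM/MEM
c4: i6/i7 st/sll  dual
c5: i8 sll  tail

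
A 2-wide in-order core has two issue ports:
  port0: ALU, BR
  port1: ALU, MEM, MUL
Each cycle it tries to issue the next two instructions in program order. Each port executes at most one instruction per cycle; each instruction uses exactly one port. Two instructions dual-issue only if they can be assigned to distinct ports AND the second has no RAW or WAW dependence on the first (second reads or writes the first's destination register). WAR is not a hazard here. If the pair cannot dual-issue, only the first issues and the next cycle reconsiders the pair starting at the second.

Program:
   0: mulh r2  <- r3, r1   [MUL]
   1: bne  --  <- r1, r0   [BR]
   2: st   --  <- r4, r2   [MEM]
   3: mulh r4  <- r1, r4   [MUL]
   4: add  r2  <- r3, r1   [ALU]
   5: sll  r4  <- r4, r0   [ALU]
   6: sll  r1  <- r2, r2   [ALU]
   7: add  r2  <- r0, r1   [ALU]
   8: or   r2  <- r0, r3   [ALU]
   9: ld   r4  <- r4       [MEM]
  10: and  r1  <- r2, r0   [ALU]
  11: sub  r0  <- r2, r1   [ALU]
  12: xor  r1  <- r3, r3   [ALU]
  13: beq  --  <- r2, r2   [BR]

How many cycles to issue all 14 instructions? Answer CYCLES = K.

CYCLES = 9

0. mulh.MUL;bne.BR @i0&i1  | dual
1. st.MEM @i2  | no-port MEM/MUL
2. mulh.MUL;add.ALU @i3&i4  | dual
3. sll.ALU;sll.ALU @i5&i6  | dual
4. add.ALU @i7  | WAW r2
5. or.ALU;ld.MEM @i8&i9  | dual
6. and.ALU @i10  | RAW r1
7. sub.ALU;xor.ALU @i11&i12  | dual
8. beq.BR @i13  | tail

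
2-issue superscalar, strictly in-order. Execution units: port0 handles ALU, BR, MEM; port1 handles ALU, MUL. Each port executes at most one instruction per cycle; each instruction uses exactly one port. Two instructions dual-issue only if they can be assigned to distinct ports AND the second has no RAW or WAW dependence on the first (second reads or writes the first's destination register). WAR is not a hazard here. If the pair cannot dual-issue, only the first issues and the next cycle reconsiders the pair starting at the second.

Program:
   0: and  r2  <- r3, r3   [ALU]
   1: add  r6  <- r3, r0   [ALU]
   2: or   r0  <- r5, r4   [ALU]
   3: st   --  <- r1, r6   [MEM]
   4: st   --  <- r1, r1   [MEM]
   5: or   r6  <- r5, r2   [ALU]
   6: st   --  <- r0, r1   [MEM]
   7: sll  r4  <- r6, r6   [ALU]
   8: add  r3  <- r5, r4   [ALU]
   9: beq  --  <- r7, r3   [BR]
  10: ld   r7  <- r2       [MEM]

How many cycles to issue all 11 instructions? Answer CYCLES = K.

t=0 i0&i1:and+add ; dual
t=1 i2&i3:or+st ; dual
t=2 i4&i5:st+or ; dual
t=3 i6&i7:st+sll ; dual
t=4 i8:add ; RAW r3
t=5 i9:beq ; no-port BR/MEM
t=6 i10:ld ; tail

CYCLES = 7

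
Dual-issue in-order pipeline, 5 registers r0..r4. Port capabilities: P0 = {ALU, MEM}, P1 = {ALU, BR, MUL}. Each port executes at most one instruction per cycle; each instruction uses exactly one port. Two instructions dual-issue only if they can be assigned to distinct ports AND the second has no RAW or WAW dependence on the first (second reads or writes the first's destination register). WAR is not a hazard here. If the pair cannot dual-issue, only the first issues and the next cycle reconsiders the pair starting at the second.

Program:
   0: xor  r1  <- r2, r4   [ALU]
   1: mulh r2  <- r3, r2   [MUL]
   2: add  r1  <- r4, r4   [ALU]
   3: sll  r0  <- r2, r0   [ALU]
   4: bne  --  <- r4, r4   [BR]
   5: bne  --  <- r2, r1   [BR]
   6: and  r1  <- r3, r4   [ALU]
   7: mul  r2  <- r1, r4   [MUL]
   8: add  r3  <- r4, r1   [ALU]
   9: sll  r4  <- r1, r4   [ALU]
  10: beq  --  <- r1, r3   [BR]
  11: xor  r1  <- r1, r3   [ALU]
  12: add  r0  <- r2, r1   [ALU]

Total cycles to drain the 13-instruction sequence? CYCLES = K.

0. xor.ALU mulh.MUL @i0,i1  | 2-wide
1. add.ALU sll.ALU @i2,i3  | 2-wide
2. bne.BR @i4  | no-port BR/BR
3. bne.BR and.ALU @i5,i6  | 2-wide
4. mul.MUL add.ALU @i7,i8  | 2-wide
5. sll.ALU beq.BR @i9,i10  | 2-wide
6. xor.ALU @i11  | RAW r1
7. add.ALU @i12  | tail

CYCLES = 8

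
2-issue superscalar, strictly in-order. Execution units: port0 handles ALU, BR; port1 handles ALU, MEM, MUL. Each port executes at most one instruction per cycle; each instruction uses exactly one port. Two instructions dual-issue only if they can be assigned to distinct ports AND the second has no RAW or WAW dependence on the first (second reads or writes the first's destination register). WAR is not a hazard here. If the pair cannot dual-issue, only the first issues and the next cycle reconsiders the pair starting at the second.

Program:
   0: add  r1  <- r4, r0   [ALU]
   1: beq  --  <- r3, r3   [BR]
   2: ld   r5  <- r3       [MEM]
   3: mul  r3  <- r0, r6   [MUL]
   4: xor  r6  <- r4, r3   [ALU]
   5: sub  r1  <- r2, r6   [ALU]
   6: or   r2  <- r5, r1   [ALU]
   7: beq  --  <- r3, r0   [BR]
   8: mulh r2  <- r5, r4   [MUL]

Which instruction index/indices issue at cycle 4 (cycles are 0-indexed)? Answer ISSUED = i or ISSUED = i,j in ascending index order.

0. add.ALU+beq.BR @i0&i1  | dual
1. ld.MEM @i2  | no-port MEM/MUL
2. mul.MUL @i3  | RAW r3
3. xor.ALU @i4  | RAW r6
4. sub.ALU @i5  | RAW r1
5. or.ALU+beq.BR @i6&i7  | dual
6. mulh.MUL @i8  | tail

ISSUED = 5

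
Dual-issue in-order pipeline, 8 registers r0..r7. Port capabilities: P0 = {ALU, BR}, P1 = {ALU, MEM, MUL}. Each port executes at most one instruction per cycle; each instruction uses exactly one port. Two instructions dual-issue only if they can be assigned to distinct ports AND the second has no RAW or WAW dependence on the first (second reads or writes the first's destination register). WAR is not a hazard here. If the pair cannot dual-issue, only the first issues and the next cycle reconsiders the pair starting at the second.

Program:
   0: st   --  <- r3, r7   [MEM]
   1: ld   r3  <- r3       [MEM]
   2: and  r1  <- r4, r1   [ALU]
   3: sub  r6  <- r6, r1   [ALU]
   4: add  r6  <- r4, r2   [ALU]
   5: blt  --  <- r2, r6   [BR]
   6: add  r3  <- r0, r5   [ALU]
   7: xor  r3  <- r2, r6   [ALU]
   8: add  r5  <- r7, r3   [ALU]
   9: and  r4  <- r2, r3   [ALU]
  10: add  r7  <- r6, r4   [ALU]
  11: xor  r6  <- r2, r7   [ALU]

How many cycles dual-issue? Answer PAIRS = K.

PAIRS = 3

[0] i0  st  -- no-port MEM/MEM
[1] i1&i2  ld/and  -- dual
[2] i3  sub  -- WAW r6
[3] i4  add  -- RAW r6
[4] i5&i6  blt/add  -- dual
[5] i7  xor  -- RAW r3
[6] i8&i9  add/and  -- dual
[7] i10  add  -- RAW r7
[8] i11  xor  -- tail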